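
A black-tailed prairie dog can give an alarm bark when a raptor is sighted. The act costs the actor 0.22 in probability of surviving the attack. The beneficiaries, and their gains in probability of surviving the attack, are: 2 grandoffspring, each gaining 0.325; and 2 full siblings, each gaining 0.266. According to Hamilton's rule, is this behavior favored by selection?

Hamilton's rule: the trait is favored when the sum of r·B over every recipient exceeds the actor's cost C.
r to a grandoffspring = 0.25 (two parent–offspring links: r = (1/2)^2 = 1/4).
r to a full sibling = 0.5 (full sibs share both parents — two paths of length 2: r = 2·(1/2)^2 = 1/2).
Summing one r·B term per recipient: 2·0.25·0.325 + 2·0.5·0.266 = 0.4285.
0.4285 > 0.22: the indirect benefit exceeds the cost.

Yes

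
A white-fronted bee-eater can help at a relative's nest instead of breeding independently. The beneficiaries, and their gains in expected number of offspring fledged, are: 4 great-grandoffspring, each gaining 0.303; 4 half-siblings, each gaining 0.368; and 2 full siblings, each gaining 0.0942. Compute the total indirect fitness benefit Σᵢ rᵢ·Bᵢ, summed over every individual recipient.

0.6137

r to a great-grandoffspring = 0.125 (three parent–offspring links: r = (1/2)^3 = 1/8).
r to a half-sibling = 0.25 (half-sibs share one parent — one path of length 2: r = (1/2)^2 = 1/4).
r to a full sibling = 0.5 (full sibs share both parents — two paths of length 2: r = 2·(1/2)^2 = 1/2).
Summing one r·B term per recipient: 4·0.125·0.303 + 4·0.25·0.368 + 2·0.5·0.0942 = 0.6137.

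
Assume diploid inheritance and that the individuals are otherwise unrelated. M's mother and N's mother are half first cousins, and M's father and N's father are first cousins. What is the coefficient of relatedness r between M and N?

Wright's path rule: contributions from independent ancestry routes add.
M and N are related in two ways: half second cousins through their mothers (r = 1/64) and second cousins through their fathers (r = 1/32).
r = 1/64 + 1/32 = 3/64 = 0.046875.

0.046875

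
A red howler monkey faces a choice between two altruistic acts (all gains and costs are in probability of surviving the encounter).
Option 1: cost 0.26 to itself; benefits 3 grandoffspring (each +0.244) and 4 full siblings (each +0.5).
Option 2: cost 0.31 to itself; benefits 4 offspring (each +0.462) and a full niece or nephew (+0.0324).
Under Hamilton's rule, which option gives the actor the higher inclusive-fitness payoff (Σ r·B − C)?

Option 1: r to a grandoffspring = 0.25.
Option 1: r to a full sibling = 0.5.
Option 1: Σ r·B − C = (3·0.25·0.244 + 4·0.5·0.5) − 0.26 = 0.923.
Option 2: r to an offspring = 0.5.
Option 2: r to a full niece or nephew = 0.25.
Option 2: Σ r·B − C = (4·0.5·0.462 + 1·0.25·0.0324) − 0.31 = 0.6221.
Option 1 has the higher net inclusive-fitness payoff.

Option 1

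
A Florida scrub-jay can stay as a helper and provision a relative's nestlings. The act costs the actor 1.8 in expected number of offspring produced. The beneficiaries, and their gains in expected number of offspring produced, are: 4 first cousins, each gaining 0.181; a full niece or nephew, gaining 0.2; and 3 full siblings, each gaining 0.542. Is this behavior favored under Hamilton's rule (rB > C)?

No

Hamilton's rule: the trait is favored when the sum of r·B over every recipient exceeds the actor's cost C.
r to a first cousin = 1/8 (first cousins share one grandparent pair — two paths of length 4: r = 2·(1/2)^4 = 1/8).
r to a full niece or nephew = 1/4 (full aunt/uncle↔niece/nephew: two paths of length 3 through the shared grandparent pair: r = 2·(1/2)^3 = 1/4).
r to a full sibling = 0.5 (full sibs share both parents — two paths of length 2: r = 2·(1/2)^2 = 1/2).
Summing one r·B term per recipient: 4·0.125·0.181 + 1·0.25·0.2 + 3·0.5·0.542 = 0.9535.
0.9535 < 1.8: the indirect benefit is less than the cost.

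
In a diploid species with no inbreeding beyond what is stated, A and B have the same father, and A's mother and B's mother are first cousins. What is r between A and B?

0.28125

Relatedness sums over independent paths through distinct common ancestors.
A and B are related in two ways: half-sibs through their shared father (r = 1/4) and second cousins through their mothers (r = 1/32).
r = 1/4 + 1/32 = 9/32 = 0.28125.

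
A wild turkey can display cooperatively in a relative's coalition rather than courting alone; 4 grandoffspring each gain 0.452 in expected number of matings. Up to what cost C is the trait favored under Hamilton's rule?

r to a grandoffspring = 1/4 (two parent–offspring links: r = (1/2)^2 = 1/4).
Hamilton's rule: n·r·B > C, so the trait is favored while C < n·r·B = 4·0.25·0.452 = 0.452.

0.452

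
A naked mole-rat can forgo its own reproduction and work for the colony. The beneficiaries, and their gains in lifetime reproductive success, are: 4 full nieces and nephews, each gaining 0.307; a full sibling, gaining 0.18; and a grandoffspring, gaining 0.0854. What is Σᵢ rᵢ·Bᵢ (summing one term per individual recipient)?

r to a full niece or nephew = 0.25 (full aunt/uncle↔niece/nephew: two paths of length 3 through the shared grandparent pair: r = 2·(1/2)^3 = 1/4).
r to a full sibling = 1/2 (full sibs share both parents — two paths of length 2: r = 2·(1/2)^2 = 1/2).
r to a grandoffspring = 0.25 (two parent–offspring links: r = (1/2)^2 = 1/4).
Summing one r·B term per recipient: 4·0.25·0.307 + 1·0.5·0.18 + 1·0.25·0.0854 = 0.41835.

0.41835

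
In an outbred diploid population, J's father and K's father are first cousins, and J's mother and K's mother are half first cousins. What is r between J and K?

With two independent routes of shared ancestry, r is the sum of the two contributions.
J and K are related in two ways: second cousins through their fathers (r = 1/32) and half second cousins through their mothers (r = 1/64).
r = 1/32 + 1/64 = 3/64 = 0.046875.

0.046875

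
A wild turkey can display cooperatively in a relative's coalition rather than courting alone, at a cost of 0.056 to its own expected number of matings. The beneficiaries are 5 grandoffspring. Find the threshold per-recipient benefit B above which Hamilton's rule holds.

0.0448

r to a grandoffspring = 1/4 (two parent–offspring links: r = (1/2)^2 = 1/4).
Hamilton's rule with n recipients of equal r: n·r·B > C, so B > C/(n·r) = 0.056/(5·0.25) = 0.0448.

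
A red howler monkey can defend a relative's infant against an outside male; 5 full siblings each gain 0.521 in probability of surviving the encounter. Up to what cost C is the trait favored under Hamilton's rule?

1.3025

r to a full sibling = 0.5 (full sibs share both parents — two paths of length 2: r = 2·(1/2)^2 = 1/2).
Hamilton's rule: n·r·B > C, so the trait is favored while C < n·r·B = 5·0.5·0.521 = 1.3025.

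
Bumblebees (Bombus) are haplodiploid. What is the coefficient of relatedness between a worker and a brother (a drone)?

Her haploid brother carries none of their father's genes and a random half of their mother's genome; that half matches the maternal half of her own genome with probability 1/2: r = 1/2 · 1/2 = 1/4.

0.25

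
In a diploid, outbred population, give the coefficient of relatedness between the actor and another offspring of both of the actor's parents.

0.5

Each parent–offspring link contributes a factor of 1/2, and independent paths through distinct common ancestors add.
Full sibs share both parents — two paths of length 2: r = 2·(1/2)^2 = 1/2.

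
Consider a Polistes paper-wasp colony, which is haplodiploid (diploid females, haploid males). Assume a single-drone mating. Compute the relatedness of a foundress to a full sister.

0.75

Haplodiploid full sisters inherit their father's entire haploid genome identically (contributing 1/2) and on average half of their mother's contribution (1/2 · 1/2 = 1/4); r = 1/2 + 1/4 = 3/4.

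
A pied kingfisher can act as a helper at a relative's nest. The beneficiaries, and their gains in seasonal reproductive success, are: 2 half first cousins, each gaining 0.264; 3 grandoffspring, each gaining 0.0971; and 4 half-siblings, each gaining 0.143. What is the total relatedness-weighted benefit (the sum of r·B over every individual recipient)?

r to a half first cousin = 1/16 (half first cousins share one grandparent — one path of length 4: r = (1/2)^4 = 1/16).
r to a grandoffspring = 1/4 (two parent–offspring links: r = (1/2)^2 = 1/4).
r to a half-sibling = 1/4 (half-sibs share one parent — one path of length 2: r = (1/2)^2 = 1/4).
Summing one r·B term per recipient: 2·0.0625·0.264 + 3·0.25·0.0971 + 4·0.25·0.143 = 0.248825.

0.248825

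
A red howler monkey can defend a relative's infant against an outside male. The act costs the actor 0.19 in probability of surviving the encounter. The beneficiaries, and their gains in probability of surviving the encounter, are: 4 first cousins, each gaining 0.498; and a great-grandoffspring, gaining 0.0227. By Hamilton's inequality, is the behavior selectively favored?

Yes

Hamilton's rule: the trait is favored when the sum of r·B over every recipient exceeds the actor's cost C.
r to a first cousin = 0.125 (first cousins share one grandparent pair — two paths of length 4: r = 2·(1/2)^4 = 1/8).
r to a great-grandoffspring = 1/8 (three parent–offspring links: r = (1/2)^3 = 1/8).
Summing one r·B term per recipient: 4·0.125·0.498 + 1·0.125·0.0227 = 0.2518375.
0.2518375 > 0.19: the indirect benefit exceeds the cost.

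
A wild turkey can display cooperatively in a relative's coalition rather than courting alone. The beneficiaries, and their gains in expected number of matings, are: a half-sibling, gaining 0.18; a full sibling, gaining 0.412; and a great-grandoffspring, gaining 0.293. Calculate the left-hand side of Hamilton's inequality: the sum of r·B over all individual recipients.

r to a half-sibling = 0.25 (half-sibs share one parent — one path of length 2: r = (1/2)^2 = 1/4).
r to a full sibling = 1/2 (full sibs share both parents — two paths of length 2: r = 2·(1/2)^2 = 1/2).
r to a great-grandoffspring = 0.125 (three parent–offspring links: r = (1/2)^3 = 1/8).
Summing one r·B term per recipient: 1·0.25·0.18 + 1·0.5·0.412 + 1·0.125·0.293 = 0.287625.

0.287625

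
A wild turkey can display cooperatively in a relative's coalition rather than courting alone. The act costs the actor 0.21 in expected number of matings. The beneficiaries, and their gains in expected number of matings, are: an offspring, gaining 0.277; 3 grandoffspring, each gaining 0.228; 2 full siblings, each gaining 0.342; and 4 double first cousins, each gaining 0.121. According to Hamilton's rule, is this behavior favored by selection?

Yes

Hamilton's rule: the trait is favored when the sum of r·B over every recipient exceeds the actor's cost C.
r to an offspring = 1/2 (one parent–offspring link: r = (1/2)^1 = 1/2).
r to a grandoffspring = 1/4 (two parent–offspring links: r = (1/2)^2 = 1/4).
r to a full sibling = 1/2 (full sibs share both parents — two paths of length 2: r = 2·(1/2)^2 = 1/2).
r to a double first cousin = 1/4 (double first cousins share both grandparent pairs — four paths of length 4: r = 4·(1/2)^4 = 1/4).
Summing one r·B term per recipient: 1·0.5·0.277 + 3·0.25·0.228 + 2·0.5·0.342 + 4·0.25·0.121 = 0.7725.
0.7725 > 0.21: the indirect benefit exceeds the cost.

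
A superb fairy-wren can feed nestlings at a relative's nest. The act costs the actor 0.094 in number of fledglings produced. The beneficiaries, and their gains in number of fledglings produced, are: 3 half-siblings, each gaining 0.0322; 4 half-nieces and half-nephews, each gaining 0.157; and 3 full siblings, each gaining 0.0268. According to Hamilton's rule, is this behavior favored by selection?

Yes

Hamilton's rule: the trait is favored when the sum of r·B over every recipient exceeds the actor's cost C.
r to a half-sibling = 0.25 (half-sibs share one parent — one path of length 2: r = (1/2)^2 = 1/4).
r to a half-niece or half-nephew = 0.125 (half-aunt/uncle↔niece/nephew: one path of length 3: r = (1/2)^3 = 1/8).
r to a full sibling = 1/2 (full sibs share both parents — two paths of length 2: r = 2·(1/2)^2 = 1/2).
Summing one r·B term per recipient: 3·0.25·0.0322 + 4·0.125·0.157 + 3·0.5·0.0268 = 0.14285.
0.14285 > 0.094: the indirect benefit exceeds the cost.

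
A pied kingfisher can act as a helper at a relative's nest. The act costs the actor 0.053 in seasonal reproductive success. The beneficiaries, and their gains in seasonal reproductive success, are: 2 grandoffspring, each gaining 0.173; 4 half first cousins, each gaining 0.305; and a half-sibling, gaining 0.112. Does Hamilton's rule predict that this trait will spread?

Hamilton's rule: the trait is favored when the sum of r·B over every recipient exceeds the actor's cost C.
r to a grandoffspring = 1/4 (two parent–offspring links: r = (1/2)^2 = 1/4).
r to a half first cousin = 0.0625 (half first cousins share one grandparent — one path of length 4: r = (1/2)^4 = 1/16).
r to a half-sibling = 0.25 (half-sibs share one parent — one path of length 2: r = (1/2)^2 = 1/4).
Summing one r·B term per recipient: 2·0.25·0.173 + 4·0.0625·0.305 + 1·0.25·0.112 = 0.19075.
0.19075 > 0.053: the indirect benefit exceeds the cost.

Yes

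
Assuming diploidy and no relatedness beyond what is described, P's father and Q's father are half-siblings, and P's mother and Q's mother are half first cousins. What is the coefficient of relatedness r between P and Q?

With two independent routes of shared ancestry, r is the sum of the two contributions.
P and Q are related in two ways: half first cousins through their fathers (r = 1/16) and half second cousins through their mothers (r = 1/64).
r = 1/16 + 1/64 = 0.078125.

0.078125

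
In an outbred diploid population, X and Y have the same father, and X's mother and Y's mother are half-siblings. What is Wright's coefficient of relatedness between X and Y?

Wright's path rule: contributions from independent ancestry routes add.
X and Y are related in two ways: half-sibs through their shared father (r = 1/4) and half first cousins through their mothers (r = 1/16).
r = 1/4 + 1/16 = 5/16 = 0.3125.

0.3125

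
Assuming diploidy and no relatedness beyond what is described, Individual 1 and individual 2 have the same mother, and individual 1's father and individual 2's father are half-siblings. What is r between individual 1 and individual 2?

0.3125

Relatedness sums over independent paths through distinct common ancestors.
Individual 1 and individual 2 are related in two ways: half-sibs through their shared mother (r = 1/4) and half first cousins through their fathers (r = 1/16).
r = 1/4 + 1/16 = 0.3125.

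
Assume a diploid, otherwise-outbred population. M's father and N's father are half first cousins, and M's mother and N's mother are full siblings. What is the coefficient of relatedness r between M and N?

0.140625

With two independent routes of shared ancestry, r is the sum of the two contributions.
M and N are related in two ways: half second cousins through their fathers (r = 1/64) and first cousins through their mothers (r = 1/8).
r = 1/64 + 1/8 = 9/64 = 0.140625.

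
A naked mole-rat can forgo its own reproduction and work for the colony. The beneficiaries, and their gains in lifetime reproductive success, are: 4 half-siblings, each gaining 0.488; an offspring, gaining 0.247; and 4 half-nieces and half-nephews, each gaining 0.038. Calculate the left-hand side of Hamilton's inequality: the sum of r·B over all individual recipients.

r to a half-sibling = 0.25 (half-sibs share one parent — one path of length 2: r = (1/2)^2 = 1/4).
r to an offspring = 1/2 (one parent–offspring link: r = (1/2)^1 = 1/2).
r to a half-niece or half-nephew = 1/8 (half-aunt/uncle↔niece/nephew: one path of length 3: r = (1/2)^3 = 1/8).
Summing one r·B term per recipient: 4·0.25·0.488 + 1·0.5·0.247 + 4·0.125·0.038 = 0.6305.

0.6305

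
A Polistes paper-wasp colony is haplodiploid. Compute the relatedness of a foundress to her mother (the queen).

0.5

One meiotic link between diploid queen and diploid daughter: r = 1/2.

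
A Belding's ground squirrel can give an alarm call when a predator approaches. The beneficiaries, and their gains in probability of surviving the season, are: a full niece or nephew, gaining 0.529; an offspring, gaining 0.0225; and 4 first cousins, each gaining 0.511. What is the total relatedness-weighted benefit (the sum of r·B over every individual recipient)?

r to a full niece or nephew = 0.25 (full aunt/uncle↔niece/nephew: two paths of length 3 through the shared grandparent pair: r = 2·(1/2)^3 = 1/4).
r to an offspring = 0.5 (one parent–offspring link: r = (1/2)^1 = 1/2).
r to a first cousin = 1/8 (first cousins share one grandparent pair — two paths of length 4: r = 2·(1/2)^4 = 1/8).
Summing one r·B term per recipient: 1·0.25·0.529 + 1·0.5·0.0225 + 4·0.125·0.511 = 0.399.

0.399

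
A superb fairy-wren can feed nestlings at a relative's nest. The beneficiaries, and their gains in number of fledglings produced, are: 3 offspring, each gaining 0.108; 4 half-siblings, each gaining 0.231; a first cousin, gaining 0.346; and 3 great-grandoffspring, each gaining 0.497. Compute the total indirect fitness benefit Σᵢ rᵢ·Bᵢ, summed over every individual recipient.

r to an offspring = 1/2 (one parent–offspring link: r = (1/2)^1 = 1/2).
r to a half-sibling = 1/4 (half-sibs share one parent — one path of length 2: r = (1/2)^2 = 1/4).
r to a first cousin = 0.125 (first cousins share one grandparent pair — two paths of length 4: r = 2·(1/2)^4 = 1/8).
r to a great-grandoffspring = 0.125 (three parent–offspring links: r = (1/2)^3 = 1/8).
Summing one r·B term per recipient: 3·0.5·0.108 + 4·0.25·0.231 + 1·0.125·0.346 + 3·0.125·0.497 = 0.622625.

0.622625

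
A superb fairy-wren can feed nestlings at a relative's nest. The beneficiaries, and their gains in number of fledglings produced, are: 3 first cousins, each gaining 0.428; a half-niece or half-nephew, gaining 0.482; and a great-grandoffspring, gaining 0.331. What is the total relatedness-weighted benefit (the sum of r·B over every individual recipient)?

0.262125

r to a first cousin = 0.125 (first cousins share one grandparent pair — two paths of length 4: r = 2·(1/2)^4 = 1/8).
r to a half-niece or half-nephew = 1/8 (half-aunt/uncle↔niece/nephew: one path of length 3: r = (1/2)^3 = 1/8).
r to a great-grandoffspring = 0.125 (three parent–offspring links: r = (1/2)^3 = 1/8).
Summing one r·B term per recipient: 3·0.125·0.428 + 1·0.125·0.482 + 1·0.125·0.331 = 0.262125.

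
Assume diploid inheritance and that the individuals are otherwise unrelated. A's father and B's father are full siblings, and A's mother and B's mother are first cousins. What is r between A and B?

Wright's path rule: contributions from independent ancestry routes add.
A and B are related in two ways: first cousins through their fathers (r = 1/8) and second cousins through their mothers (r = 1/32).
r = 1/8 + 1/32 = 5/32 = 0.15625.

0.15625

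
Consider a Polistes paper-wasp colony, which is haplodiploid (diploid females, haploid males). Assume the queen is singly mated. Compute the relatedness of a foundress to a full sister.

Haplodiploid full sisters inherit their father's entire haploid genome identically (contributing 1/2) and on average half of their mother's contribution (1/2 · 1/2 = 1/4); r = 1/2 + 1/4 = 3/4.

0.75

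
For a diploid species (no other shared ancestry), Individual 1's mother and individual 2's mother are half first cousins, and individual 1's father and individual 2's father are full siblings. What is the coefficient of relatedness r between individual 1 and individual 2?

Relatedness sums over independent paths through distinct common ancestors.
Individual 1 and individual 2 are related in two ways: half second cousins through their mothers (r = 1/64) and first cousins through their fathers (r = 1/8).
r = 1/64 + 1/8 = 0.140625.

0.140625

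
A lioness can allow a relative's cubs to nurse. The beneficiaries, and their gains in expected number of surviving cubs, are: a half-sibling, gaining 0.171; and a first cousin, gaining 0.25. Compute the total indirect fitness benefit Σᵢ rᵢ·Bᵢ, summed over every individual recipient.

0.074

r to a half-sibling = 0.25 (half-sibs share one parent — one path of length 2: r = (1/2)^2 = 1/4).
r to a first cousin = 1/8 (first cousins share one grandparent pair — two paths of length 4: r = 2·(1/2)^4 = 1/8).
Summing one r·B term per recipient: 1·0.25·0.171 + 1·0.125·0.25 = 0.074.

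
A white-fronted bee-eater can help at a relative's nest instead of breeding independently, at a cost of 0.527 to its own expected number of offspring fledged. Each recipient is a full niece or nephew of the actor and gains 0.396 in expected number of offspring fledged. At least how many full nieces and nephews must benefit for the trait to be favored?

r to a full niece or nephew = 1/4 (full aunt/uncle↔niece/nephew: two paths of length 3 through the shared grandparent pair: r = 2·(1/2)^3 = 1/4).
Hamilton's rule: n·r·B > C  ⇒  n > C/(r·B) = 0.527/(0.25·0.396) = 5.323.
The smallest integer exceeding 5.323 is 6.

6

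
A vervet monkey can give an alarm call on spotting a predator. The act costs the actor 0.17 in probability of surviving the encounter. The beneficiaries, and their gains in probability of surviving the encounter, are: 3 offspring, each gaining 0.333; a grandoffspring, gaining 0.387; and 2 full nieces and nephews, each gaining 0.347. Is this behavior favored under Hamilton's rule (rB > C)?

Yes

Hamilton's rule: the trait is favored when the sum of r·B over every recipient exceeds the actor's cost C.
r to an offspring = 0.5 (one parent–offspring link: r = (1/2)^1 = 1/2).
r to a grandoffspring = 1/4 (two parent–offspring links: r = (1/2)^2 = 1/4).
r to a full niece or nephew = 0.25 (full aunt/uncle↔niece/nephew: two paths of length 3 through the shared grandparent pair: r = 2·(1/2)^3 = 1/4).
Summing one r·B term per recipient: 3·0.5·0.333 + 1·0.25·0.387 + 2·0.25·0.347 = 0.76975.
0.76975 > 0.17: the indirect benefit exceeds the cost.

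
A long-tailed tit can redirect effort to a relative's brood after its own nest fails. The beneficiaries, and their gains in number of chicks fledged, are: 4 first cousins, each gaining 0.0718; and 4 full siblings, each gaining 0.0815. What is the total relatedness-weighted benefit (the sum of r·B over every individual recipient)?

r to a first cousin = 0.125 (first cousins share one grandparent pair — two paths of length 4: r = 2·(1/2)^4 = 1/8).
r to a full sibling = 1/2 (full sibs share both parents — two paths of length 2: r = 2·(1/2)^2 = 1/2).
Summing one r·B term per recipient: 4·0.125·0.0718 + 4·0.5·0.0815 = 0.1989.

0.1989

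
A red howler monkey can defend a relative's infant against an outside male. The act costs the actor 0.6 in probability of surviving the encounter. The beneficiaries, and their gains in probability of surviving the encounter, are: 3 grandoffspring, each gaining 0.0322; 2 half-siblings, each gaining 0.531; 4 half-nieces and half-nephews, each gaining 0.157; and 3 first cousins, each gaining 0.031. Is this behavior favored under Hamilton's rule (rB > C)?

Hamilton's rule: the trait is favored when the sum of r·B over every recipient exceeds the actor's cost C.
r to a grandoffspring = 0.25 (two parent–offspring links: r = (1/2)^2 = 1/4).
r to a half-sibling = 1/4 (half-sibs share one parent — one path of length 2: r = (1/2)^2 = 1/4).
r to a half-niece or half-nephew = 0.125 (half-aunt/uncle↔niece/nephew: one path of length 3: r = (1/2)^3 = 1/8).
r to a first cousin = 1/8 (first cousins share one grandparent pair — two paths of length 4: r = 2·(1/2)^4 = 1/8).
Summing one r·B term per recipient: 3·0.25·0.0322 + 2·0.25·0.531 + 4·0.125·0.157 + 3·0.125·0.031 = 0.379775.
0.379775 < 0.6: the indirect benefit is less than the cost.

No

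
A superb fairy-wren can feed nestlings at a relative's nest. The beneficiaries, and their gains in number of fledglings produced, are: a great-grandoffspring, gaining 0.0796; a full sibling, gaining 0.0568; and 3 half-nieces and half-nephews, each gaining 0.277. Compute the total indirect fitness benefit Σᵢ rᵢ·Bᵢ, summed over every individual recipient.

r to a great-grandoffspring = 0.125 (three parent–offspring links: r = (1/2)^3 = 1/8).
r to a full sibling = 0.5 (full sibs share both parents — two paths of length 2: r = 2·(1/2)^2 = 1/2).
r to a half-niece or half-nephew = 1/8 (half-aunt/uncle↔niece/nephew: one path of length 3: r = (1/2)^3 = 1/8).
Summing one r·B term per recipient: 1·0.125·0.0796 + 1·0.5·0.0568 + 3·0.125·0.277 = 0.142225.

0.142225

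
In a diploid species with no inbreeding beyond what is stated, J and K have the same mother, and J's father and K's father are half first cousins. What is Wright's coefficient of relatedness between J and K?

Independent pedigree routes through distinct common ancestors add.
J and K are related in two ways: half-sibs through their shared mother (r = 1/4) and half second cousins through their fathers (r = 1/64).
r = 1/4 + 1/64 = 0.265625.

0.265625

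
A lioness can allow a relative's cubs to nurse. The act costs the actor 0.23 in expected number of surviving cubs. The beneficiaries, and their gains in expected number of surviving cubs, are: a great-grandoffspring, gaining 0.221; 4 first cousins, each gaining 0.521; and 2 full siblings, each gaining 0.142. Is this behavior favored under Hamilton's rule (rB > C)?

Hamilton's rule: the trait is favored when the sum of r·B over every recipient exceeds the actor's cost C.
r to a great-grandoffspring = 1/8 (three parent–offspring links: r = (1/2)^3 = 1/8).
r to a first cousin = 1/8 (first cousins share one grandparent pair — two paths of length 4: r = 2·(1/2)^4 = 1/8).
r to a full sibling = 1/2 (full sibs share both parents — two paths of length 2: r = 2·(1/2)^2 = 1/2).
Summing one r·B term per recipient: 1·0.125·0.221 + 4·0.125·0.521 + 2·0.5·0.142 = 0.430125.
0.430125 > 0.23: the indirect benefit exceeds the cost.

Yes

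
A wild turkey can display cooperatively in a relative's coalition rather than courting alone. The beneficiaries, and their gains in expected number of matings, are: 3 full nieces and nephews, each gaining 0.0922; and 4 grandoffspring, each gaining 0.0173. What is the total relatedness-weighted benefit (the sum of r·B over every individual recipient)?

0.08645

r to a full niece or nephew = 1/4 (full aunt/uncle↔niece/nephew: two paths of length 3 through the shared grandparent pair: r = 2·(1/2)^3 = 1/4).
r to a grandoffspring = 1/4 (two parent–offspring links: r = (1/2)^2 = 1/4).
Summing one r·B term per recipient: 3·0.25·0.0922 + 4·0.25·0.0173 = 0.08645.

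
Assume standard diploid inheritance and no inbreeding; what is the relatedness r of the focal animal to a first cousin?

Each parent–offspring link contributes a factor of 1/2, and independent paths through distinct common ancestors add.
First cousins share one grandparent pair — two paths of length 4: r = 2·(1/2)^4 = 1/8.

0.125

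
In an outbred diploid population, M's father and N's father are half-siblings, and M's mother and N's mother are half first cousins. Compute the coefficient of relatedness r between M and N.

0.078125

Independent pedigree routes through distinct common ancestors add.
M and N are related in two ways: half first cousins through their fathers (r = 1/16) and half second cousins through their mothers (r = 1/64).
r = 1/16 + 1/64 = 5/64 = 0.078125.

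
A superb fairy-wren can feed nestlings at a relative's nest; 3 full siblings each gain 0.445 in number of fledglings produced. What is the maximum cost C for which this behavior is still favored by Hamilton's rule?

0.6675

r to a full sibling = 1/2 (full sibs share both parents — two paths of length 2: r = 2·(1/2)^2 = 1/2).
Hamilton's rule: n·r·B > C, so the trait is favored while C < n·r·B = 3·0.5·0.445 = 0.6675.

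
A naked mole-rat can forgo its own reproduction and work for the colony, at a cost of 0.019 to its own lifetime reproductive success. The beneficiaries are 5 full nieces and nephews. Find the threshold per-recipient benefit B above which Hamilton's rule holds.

r to a full niece or nephew = 1/4 (full aunt/uncle↔niece/nephew: two paths of length 3 through the shared grandparent pair: r = 2·(1/2)^3 = 1/4).
Hamilton's rule with n recipients of equal r: n·r·B > C, so B > C/(n·r) = 0.019/(5·0.25) = 0.0152.

0.0152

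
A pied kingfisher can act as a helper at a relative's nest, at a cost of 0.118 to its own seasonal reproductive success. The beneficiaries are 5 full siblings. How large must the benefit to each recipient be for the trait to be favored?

r to a full sibling = 0.5 (full sibs share both parents — two paths of length 2: r = 2·(1/2)^2 = 1/2).
Hamilton's rule with n recipients of equal r: n·r·B > C, so B > C/(n·r) = 0.118/(5·0.5) = 0.0472.

0.0472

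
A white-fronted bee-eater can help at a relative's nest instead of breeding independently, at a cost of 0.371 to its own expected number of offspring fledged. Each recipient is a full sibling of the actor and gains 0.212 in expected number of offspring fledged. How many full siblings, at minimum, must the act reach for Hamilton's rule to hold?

4

r to a full sibling = 1/2 (full sibs share both parents — two paths of length 2: r = 2·(1/2)^2 = 1/2).
Hamilton's rule: n·r·B > C  ⇒  n > C/(r·B) = 0.371/(0.5·0.212) = 3.5.
The smallest integer exceeding 3.5 is 4.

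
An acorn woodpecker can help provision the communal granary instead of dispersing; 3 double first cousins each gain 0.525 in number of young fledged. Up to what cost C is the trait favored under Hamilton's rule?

r to a double first cousin = 1/4 (double first cousins share both grandparent pairs — four paths of length 4: r = 4·(1/2)^4 = 1/4).
Hamilton's rule: n·r·B > C, so the trait is favored while C < n·r·B = 3·0.25·0.525 = 0.39375.

0.39375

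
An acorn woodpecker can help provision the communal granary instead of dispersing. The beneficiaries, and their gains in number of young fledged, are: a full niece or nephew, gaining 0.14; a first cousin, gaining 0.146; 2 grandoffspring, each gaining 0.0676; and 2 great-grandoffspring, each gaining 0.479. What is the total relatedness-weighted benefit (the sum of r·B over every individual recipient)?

r to a full niece or nephew = 0.25 (full aunt/uncle↔niece/nephew: two paths of length 3 through the shared grandparent pair: r = 2·(1/2)^3 = 1/4).
r to a first cousin = 0.125 (first cousins share one grandparent pair — two paths of length 4: r = 2·(1/2)^4 = 1/8).
r to a grandoffspring = 1/4 (two parent–offspring links: r = (1/2)^2 = 1/4).
r to a great-grandoffspring = 1/8 (three parent–offspring links: r = (1/2)^3 = 1/8).
Summing one r·B term per recipient: 1·0.25·0.14 + 1·0.125·0.146 + 2·0.25·0.0676 + 2·0.125·0.479 = 0.2068.

0.2068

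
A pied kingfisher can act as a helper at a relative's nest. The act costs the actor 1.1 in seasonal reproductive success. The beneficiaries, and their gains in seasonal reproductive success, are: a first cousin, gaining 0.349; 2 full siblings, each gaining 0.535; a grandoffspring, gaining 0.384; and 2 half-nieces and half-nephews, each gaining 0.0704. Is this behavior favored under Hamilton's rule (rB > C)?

Hamilton's rule: the trait is favored when the sum of r·B over every recipient exceeds the actor's cost C.
r to a first cousin = 1/8 (first cousins share one grandparent pair — two paths of length 4: r = 2·(1/2)^4 = 1/8).
r to a full sibling = 1/2 (full sibs share both parents — two paths of length 2: r = 2·(1/2)^2 = 1/2).
r to a grandoffspring = 1/4 (two parent–offspring links: r = (1/2)^2 = 1/4).
r to a half-niece or half-nephew = 1/8 (half-aunt/uncle↔niece/nephew: one path of length 3: r = (1/2)^3 = 1/8).
Summing one r·B term per recipient: 1·0.125·0.349 + 2·0.5·0.535 + 1·0.25·0.384 + 2·0.125·0.0704 = 0.692225.
0.692225 < 1.1: the indirect benefit is less than the cost.

No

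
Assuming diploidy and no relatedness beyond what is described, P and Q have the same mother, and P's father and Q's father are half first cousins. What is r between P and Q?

Independent pedigree routes through distinct common ancestors add.
P and Q are related in two ways: half-sibs through their shared mother (r = 1/4) and half second cousins through their fathers (r = 1/64).
r = 1/4 + 1/64 = 17/64 = 0.265625.

0.265625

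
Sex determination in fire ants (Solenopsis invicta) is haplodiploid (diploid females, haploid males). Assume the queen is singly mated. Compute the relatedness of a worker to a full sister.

Haplodiploid full sisters inherit their father's entire haploid genome identically (contributing 1/2) and on average half of their mother's contribution (1/2 · 1/2 = 1/4); r = 1/2 + 1/4 = 3/4.

0.75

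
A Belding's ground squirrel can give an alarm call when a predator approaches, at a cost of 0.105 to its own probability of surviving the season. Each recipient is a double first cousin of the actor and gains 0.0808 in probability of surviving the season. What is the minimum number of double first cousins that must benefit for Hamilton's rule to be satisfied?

6

r to a double first cousin = 1/4 (double first cousins share both grandparent pairs — four paths of length 4: r = 4·(1/2)^4 = 1/4).
Hamilton's rule: n·r·B > C  ⇒  n > C/(r·B) = 0.105/(0.25·0.0808) = 5.198.
The smallest integer exceeding 5.198 is 6.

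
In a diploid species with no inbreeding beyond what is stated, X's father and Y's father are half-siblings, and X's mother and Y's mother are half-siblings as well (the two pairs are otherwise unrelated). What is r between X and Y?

Wright's path rule: contributions from independent ancestry routes add.
X and Y are related in two ways: half first cousins through their fathers (r = 1/16) and half first cousins through their mothers (r = 1/16).
r = 1/16 + 1/16 = 0.125.

0.125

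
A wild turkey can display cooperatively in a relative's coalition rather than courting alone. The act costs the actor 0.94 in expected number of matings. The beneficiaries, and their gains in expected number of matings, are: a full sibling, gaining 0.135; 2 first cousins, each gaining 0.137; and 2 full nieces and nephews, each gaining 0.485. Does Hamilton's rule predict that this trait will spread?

No

Hamilton's rule: the trait is favored when the sum of r·B over every recipient exceeds the actor's cost C.
r to a full sibling = 0.5 (full sibs share both parents — two paths of length 2: r = 2·(1/2)^2 = 1/2).
r to a first cousin = 1/8 (first cousins share one grandparent pair — two paths of length 4: r = 2·(1/2)^4 = 1/8).
r to a full niece or nephew = 1/4 (full aunt/uncle↔niece/nephew: two paths of length 3 through the shared grandparent pair: r = 2·(1/2)^3 = 1/4).
Summing one r·B term per recipient: 1·0.5·0.135 + 2·0.125·0.137 + 2·0.25·0.485 = 0.34425.
0.34425 < 0.94: the indirect benefit is less than the cost.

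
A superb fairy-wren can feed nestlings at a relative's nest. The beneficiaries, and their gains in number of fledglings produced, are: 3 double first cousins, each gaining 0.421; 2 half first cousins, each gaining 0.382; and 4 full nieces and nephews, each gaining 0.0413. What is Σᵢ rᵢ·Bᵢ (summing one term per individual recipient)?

0.4048

r to a double first cousin = 0.25 (double first cousins share both grandparent pairs — four paths of length 4: r = 4·(1/2)^4 = 1/4).
r to a half first cousin = 1/16 (half first cousins share one grandparent — one path of length 4: r = (1/2)^4 = 1/16).
r to a full niece or nephew = 0.25 (full aunt/uncle↔niece/nephew: two paths of length 3 through the shared grandparent pair: r = 2·(1/2)^3 = 1/4).
Summing one r·B term per recipient: 3·0.25·0.421 + 2·0.0625·0.382 + 4·0.25·0.0413 = 0.4048.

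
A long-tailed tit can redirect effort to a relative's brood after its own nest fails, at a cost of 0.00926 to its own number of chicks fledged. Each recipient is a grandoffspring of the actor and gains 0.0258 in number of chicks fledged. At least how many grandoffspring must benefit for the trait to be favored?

r to a grandoffspring = 0.25 (two parent–offspring links: r = (1/2)^2 = 1/4).
Hamilton's rule: n·r·B > C  ⇒  n > C/(r·B) = 0.00926/(0.25·0.0258) = 1.436.
The smallest integer exceeding 1.436 is 2.

2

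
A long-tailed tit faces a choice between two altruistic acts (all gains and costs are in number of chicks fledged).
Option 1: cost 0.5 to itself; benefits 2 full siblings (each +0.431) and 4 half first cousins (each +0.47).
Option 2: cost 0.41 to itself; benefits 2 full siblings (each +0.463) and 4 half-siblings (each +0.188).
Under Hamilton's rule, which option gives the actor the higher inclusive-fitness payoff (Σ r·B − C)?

Option 1: r to a full sibling = 0.5.
Option 1: r to a half first cousin = 0.0625.
Option 1: Σ r·B − C = (2·0.5·0.431 + 4·0.0625·0.47) − 0.5 = 0.0485.
Option 2: r to a full sibling = 0.5.
Option 2: r to a half-sibling = 0.25.
Option 2: Σ r·B − C = (2·0.5·0.463 + 4·0.25·0.188) − 0.41 = 0.241.
Option 2 has the higher net inclusive-fitness payoff.

Option 2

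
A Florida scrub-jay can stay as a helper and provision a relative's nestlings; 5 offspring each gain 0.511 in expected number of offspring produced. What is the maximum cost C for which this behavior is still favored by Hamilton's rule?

1.2775

r to an offspring = 0.5 (one parent–offspring link: r = (1/2)^1 = 1/2).
Hamilton's rule: n·r·B > C, so the trait is favored while C < n·r·B = 5·0.5·0.511 = 1.2775.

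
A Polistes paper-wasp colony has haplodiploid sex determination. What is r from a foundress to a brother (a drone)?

0.25

Her haploid brother carries none of their father's genes and a random half of their mother's genome; that half matches the maternal half of her own genome with probability 1/2: r = 1/2 · 1/2 = 1/4.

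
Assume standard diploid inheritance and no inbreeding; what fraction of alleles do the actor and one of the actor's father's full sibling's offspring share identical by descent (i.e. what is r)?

Each parent–offspring link contributes a factor of 1/2, and independent paths through distinct common ancestors add.
First cousins share one grandparent pair — two paths of length 4: r = 2·(1/2)^4 = 1/8.

0.125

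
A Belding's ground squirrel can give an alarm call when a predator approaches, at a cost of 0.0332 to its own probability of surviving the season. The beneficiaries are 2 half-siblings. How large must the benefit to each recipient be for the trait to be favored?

r to a half-sibling = 0.25 (half-sibs share one parent — one path of length 2: r = (1/2)^2 = 1/4).
Hamilton's rule with n recipients of equal r: n·r·B > C, so B > C/(n·r) = 0.0332/(2·0.25) = 0.0664.

0.0664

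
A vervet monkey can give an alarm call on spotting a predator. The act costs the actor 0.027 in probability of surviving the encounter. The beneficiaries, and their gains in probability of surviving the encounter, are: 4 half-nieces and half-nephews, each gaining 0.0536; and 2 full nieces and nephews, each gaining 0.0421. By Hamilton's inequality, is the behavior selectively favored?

Hamilton's rule: the trait is favored when the sum of r·B over every recipient exceeds the actor's cost C.
r to a half-niece or half-nephew = 1/8 (half-aunt/uncle↔niece/nephew: one path of length 3: r = (1/2)^3 = 1/8).
r to a full niece or nephew = 0.25 (full aunt/uncle↔niece/nephew: two paths of length 3 through the shared grandparent pair: r = 2·(1/2)^3 = 1/4).
Summing one r·B term per recipient: 4·0.125·0.0536 + 2·0.25·0.0421 = 0.04785.
0.04785 > 0.027: the indirect benefit exceeds the cost.

Yes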